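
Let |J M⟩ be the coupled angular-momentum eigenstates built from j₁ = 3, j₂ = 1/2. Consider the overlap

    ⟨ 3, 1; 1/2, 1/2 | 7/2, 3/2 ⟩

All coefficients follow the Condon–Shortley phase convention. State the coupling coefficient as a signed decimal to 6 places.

+0.845154  (= +√(5/7))

triangle: 0!·6!·1!/8! = 720/40320
(j±m)!: 4!·2!·1!·0!·5!·2! = 11520
prefactor² = (2J+1)·Δ·N² = 11520/7
  k=0: +1/(0!·0!·2!·1!·4!·0!) = 1/48
Σ = 1/48  ⇒  CG² = 11520/7·(1/48)² = 5/7
CG = +√(5/7) = +0.845154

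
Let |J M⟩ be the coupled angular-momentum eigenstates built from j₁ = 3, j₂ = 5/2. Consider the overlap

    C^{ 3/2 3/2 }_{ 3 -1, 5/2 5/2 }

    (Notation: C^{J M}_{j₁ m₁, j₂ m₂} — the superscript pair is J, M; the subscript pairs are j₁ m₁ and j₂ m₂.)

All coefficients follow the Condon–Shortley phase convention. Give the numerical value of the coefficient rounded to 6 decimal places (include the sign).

√[4·4!2!1!/8! · 2!4!5!0!3!0!] = √(1152/7)
  +(−1)^4/∏(4,0,0,1,2,0)! = 1/48  (running 1/48)
⟨..|..⟩ = √(1152/7)·(1/48) = +0.267261

+0.267261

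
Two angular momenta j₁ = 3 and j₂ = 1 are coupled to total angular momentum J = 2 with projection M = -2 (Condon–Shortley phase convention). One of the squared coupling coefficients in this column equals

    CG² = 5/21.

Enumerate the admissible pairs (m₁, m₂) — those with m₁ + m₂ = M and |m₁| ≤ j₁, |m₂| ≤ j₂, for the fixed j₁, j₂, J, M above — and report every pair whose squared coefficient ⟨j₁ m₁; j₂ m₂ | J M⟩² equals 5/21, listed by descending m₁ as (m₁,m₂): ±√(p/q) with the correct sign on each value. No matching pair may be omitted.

(-2,0): −√(5/21)

Admissible pairs with m₁+m₂ = M = -2: (-3,1), (-2,0), (-1,-1)
  (m₁,m₂)=(-1,-1): CG² = 1/21, CG = +√(1/21)
  (m₁,m₂)=(-2,0): CG² = 5/21, CG = −√(5/21)   ← matches the target
  (m₁,m₂)=(-3,1): CG² = 5/7, CG = +√(5/7)
Pairs with CG² = 5/21: (-2,0): −√(5/21)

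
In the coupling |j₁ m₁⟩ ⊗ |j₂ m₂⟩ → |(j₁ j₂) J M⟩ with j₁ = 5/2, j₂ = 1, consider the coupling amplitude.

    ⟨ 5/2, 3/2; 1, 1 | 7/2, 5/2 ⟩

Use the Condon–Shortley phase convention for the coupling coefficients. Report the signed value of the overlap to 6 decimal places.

triangle: 0!·5!·2!/8! = 240/40320
(j±m)!: 4!·1!·2!·0!·6!·1! = 34560
prefactor² = (2J+1)·Δ·N² = 11520/7
  k=0: +1/(0!·0!·1!·2!·4!·0!) = 1/48
Σ = 1/48  ⇒  CG² = 11520/7·(1/48)² = 5/7
CG = +√(5/7) = +0.845154

+√(5/7) ≈ +0.845154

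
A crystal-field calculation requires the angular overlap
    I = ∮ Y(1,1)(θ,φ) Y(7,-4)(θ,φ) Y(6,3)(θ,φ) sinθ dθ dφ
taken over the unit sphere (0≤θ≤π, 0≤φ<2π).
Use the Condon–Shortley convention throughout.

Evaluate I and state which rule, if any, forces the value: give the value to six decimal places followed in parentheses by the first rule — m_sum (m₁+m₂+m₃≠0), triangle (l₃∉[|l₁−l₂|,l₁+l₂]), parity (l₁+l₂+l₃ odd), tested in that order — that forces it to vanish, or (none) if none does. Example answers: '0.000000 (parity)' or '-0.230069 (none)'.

Rules hold: Σm=0, L=14 even, 6≤6≤8.
N = 3·15·13 = 585
Δ = 2!·0!·12!/15! = 1/1365
Racah Σ t=1..1: t=1:−1/518400 = -1/518400
⇒ 3j(1 7 6; 0 0 0)² = 7/195, sgn -1
Racah Σ t=0..0: t=0:+1/4354560 = 1/4354560
⇒ 3j(1 7 6; 1 -4 3)² = 11/273, sgn -1
4πI² = N·(3j₀)²·(3jₘ)² = 11/13
I = +1·√(0.846154/4π) = 0.25948947
No selection rule forces the value: the integral is nonzero (none).

0.259489 (none)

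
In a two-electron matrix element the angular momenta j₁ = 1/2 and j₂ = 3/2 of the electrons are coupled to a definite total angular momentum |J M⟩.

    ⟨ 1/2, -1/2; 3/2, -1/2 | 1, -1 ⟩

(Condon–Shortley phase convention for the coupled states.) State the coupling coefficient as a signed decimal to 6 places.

triangle: 1!·0!·2!/4! = 2/24
(j±m)!: 0!·1!·1!·2!·0!·2! = 4
prefactor² = (2J+1)·Δ·N² = 1
  k=1: −1/(1!·0!·0!·0!·0!·2!) = -1/2
Σ = -1/2  ⇒  CG² = 1·(-1/2)² = 1/4
CG = −√(1/4) = -0.500000

−√(1/4) ≈ -0.500000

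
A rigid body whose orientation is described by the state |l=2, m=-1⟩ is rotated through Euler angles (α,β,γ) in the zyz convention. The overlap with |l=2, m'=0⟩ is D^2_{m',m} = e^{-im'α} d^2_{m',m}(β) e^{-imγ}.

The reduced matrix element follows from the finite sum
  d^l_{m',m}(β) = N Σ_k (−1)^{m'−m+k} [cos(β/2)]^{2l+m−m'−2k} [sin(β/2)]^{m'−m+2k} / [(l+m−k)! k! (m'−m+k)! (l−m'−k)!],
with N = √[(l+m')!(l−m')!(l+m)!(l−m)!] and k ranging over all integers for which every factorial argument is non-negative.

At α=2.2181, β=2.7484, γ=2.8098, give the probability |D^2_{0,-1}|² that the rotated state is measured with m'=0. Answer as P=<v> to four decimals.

Split into d^2_{0,-1}(β=2.7484) × two z-phases.
c=cos(2.748400/2)=0.195332, s=sin(2.748400/2)=0.980737; N=√[2·2·1·6]=4.898979
k: max(0,(-1)−(0))=0 … min(2+(-1),2−(0))=1
  k=0: (−1)^1·4.8990/(2)·0.1953^3·0.9807^1 = -0.017904
  k=1: (−1)^2·4.8990/(2)·0.1953^1·0.9807^3 = +0.451344
d^2_{0,-1}(2.7484) = -0.017904 +0.451344 = +0.433440
|D^2_{0,-1}|² = |d^2_{0,-1}(β)|² = (+0.433440)² = 0.187870 (the z-rotation phases have unit modulus)

P=0.1879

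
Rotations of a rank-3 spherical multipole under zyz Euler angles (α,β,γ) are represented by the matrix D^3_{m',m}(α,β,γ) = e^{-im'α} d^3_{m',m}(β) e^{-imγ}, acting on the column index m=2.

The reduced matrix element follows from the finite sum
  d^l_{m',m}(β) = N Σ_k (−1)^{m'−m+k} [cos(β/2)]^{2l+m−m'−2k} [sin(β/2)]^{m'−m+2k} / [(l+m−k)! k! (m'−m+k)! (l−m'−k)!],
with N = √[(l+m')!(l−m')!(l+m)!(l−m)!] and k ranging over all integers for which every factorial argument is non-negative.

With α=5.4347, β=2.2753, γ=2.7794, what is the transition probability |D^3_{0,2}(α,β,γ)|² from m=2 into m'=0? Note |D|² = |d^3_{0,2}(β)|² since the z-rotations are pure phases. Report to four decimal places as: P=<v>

First d^3_{0,2}(β=2.2753), then the phase factors e^{-i(0)α} and e^{-i(2)γ}:
c=cos(2.275300/2)=0.419729, s=sin(2.275300/2)=0.907650; N=√[6·6·120·1]=65.726707
k∈{2,3} keeps every argument non-negative
  k=2: (−1)^0·65.7267/(12)·0.4197^4·0.9076^2 = +0.140046
  k=3: (−1)^1·65.7267/(12)·0.4197^2·0.9076^4 = -0.654894
d^3_{0,2}(2.2753) = +0.140046 -0.654894 = -0.514847
|D^3_{0,2}|² = |d^3_{0,2}(β)|² = (-0.514847)² = 0.265068 (the z-rotation phases have unit modulus)

P=0.2651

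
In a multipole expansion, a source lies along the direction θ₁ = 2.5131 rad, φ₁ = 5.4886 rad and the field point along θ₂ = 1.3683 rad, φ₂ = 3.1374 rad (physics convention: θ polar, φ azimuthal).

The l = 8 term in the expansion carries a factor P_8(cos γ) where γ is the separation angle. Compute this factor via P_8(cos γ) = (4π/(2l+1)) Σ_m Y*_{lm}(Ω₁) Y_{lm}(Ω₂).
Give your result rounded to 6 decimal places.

Expand P_8 via completeness: Σ_{m} conj(Y_{8,m}) at Ω₁ times Y_{8,m} at Ω₂ —
  m=-8: Y*=0.00734 - 0.00054j  Y=0.43672 + 0.01465j  product 0.00321 - 0.00013j
  m=-7: Y*=-0.03041 - 0.02673j  Y=-0.35870 - 0.01053j  product 0.01063 + 0.00991j
  m=-6: Y*=0.00755 + 0.13683j  Y=-0.13075 - 0.00329j  product -0.00054 - 0.01792j
  m=-5: Y*=0.21220 - 0.23265j  Y=0.35293 + 0.00740j  product 0.07661 - 0.08054j
  m=-4: Y*=-0.47734 + 0.01755j  Y=0.01704 + 0.00029j  product -0.00814 + 0.00016j
  m=-3: Y*=0.28007 + 0.26505j  Y=-0.33222 - 0.00418j  product -0.09194 - 0.08922j
  m=-2: Y*=0.00117 + 0.06359j  Y=0.03413 + 0.00029j  product 0.00002 + 0.00217j
  m=-1: Y*=0.29162 - 0.29703j  Y=0.31926 + 0.00134j  product 0.09350 - 0.09444j
  m=+0: Y*=-0.07228 + 0.00000j  Y=-0.04910 + 0.00000j  product 0.00355 + 0.00000j
  m=+1: Y*=-0.29162 - 0.29703j  Y=-0.31926 + 0.00134j  product 0.09350 + 0.09444j
  m=+2: Y*=0.00117 - 0.06359j  Y=0.03413 - 0.00029j  product 0.00002 - 0.00217j
  m=+3: Y*=-0.28007 + 0.26505j  Y=0.33222 - 0.00418j  product -0.09194 + 0.08922j
  m=+4: Y*=-0.47734 - 0.01755j  Y=0.01704 - 0.00029j  product -0.00814 - 0.00016j
  m=+5: Y*=-0.21220 - 0.23265j  Y=-0.35293 + 0.00740j  product 0.07661 + 0.08054j
  m=+6: Y*=0.00755 - 0.13683j  Y=-0.13075 + 0.00329j  product -0.00054 + 0.01792j
  m=+7: Y*=0.03041 - 0.02673j  Y=0.35870 - 0.01053j  product 0.01063 - 0.00991j
  m=+8: Y*=0.00734 + 0.00054j  Y=0.43672 - 0.01465j  product 0.00321 + 0.00013j
Σ over m = 0.17028 - 0.00000j; ×(4π/17) → 0.12587 - 0.00000j. Real part: 0.125870

0.125870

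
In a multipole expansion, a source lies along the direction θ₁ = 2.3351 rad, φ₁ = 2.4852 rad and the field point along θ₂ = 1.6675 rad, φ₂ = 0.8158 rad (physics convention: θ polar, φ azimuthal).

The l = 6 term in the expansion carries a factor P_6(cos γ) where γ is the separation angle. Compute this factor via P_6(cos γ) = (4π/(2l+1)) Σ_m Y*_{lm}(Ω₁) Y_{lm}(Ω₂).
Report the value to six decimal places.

Summing Y*_{l m}(θ₁,φ₁)·Y_{l m}(θ₂,φ₂) over m ∈ [−6, 6]; prefactor 4π/(2·6+1) = 0.966644:
  [-6]  conj(Y_{6,-6})(Ω₁) = -0.047780+0.048879i ; Y_{6,-6}(Ω₂) = +0.085204+0.461906i ; Δ = -0.026649-0.017905i
  [-5]  conj(Y_{6,-5})(Ω₁) = -0.224764+0.031759i ; Y_{6,-5}(Ω₂) = +0.093421-0.127221i ; Δ = -0.016957+0.031562i
  [-4]  conj(Y_{6,-4})(Ω₁) = -0.359638-0.204020i ; Y_{6,-4}(Ω₂) = +0.311931-0.038121i ; Δ = -0.119960-0.049930i
  [-3]  conj(Y_{6,-3})(Ω₁) = -0.149188-0.354462i ; Y_{6,-3}(Ω₂) = -0.138104-0.114959i ; Δ = -0.020145+0.066103i
  [-2]  conj(Y_{6,-2})(Ω₁) = -0.002237+0.008475i ; Y_{6,-2}(Ω₂) = -0.016373-0.268943i ; Δ = +0.002316+0.000463i
  [-1]  conj(Y_{6,-1})(Ω₁) = -0.293238+0.225894i ; Y_{6,-1}(Ω₂) = -0.128148+0.136186i ; Δ = +0.006814-0.068883i
  [+0]  conj(Y_{6,0})(Ω₁) = -0.100958-0.000000i ; Y_{6,0}(Ω₂) = -0.257349+0.000000i ; Δ = +0.025982+0.000000i
  [+1]  conj(Y_{6,1})(Ω₁) = +0.293238+0.225894i ; Y_{6,1}(Ω₂) = +0.128148+0.136186i ; Δ = +0.006814+0.068883i
  [+2]  conj(Y_{6,2})(Ω₁) = -0.002237-0.008475i ; Y_{6,2}(Ω₂) = -0.016373+0.268943i ; Δ = +0.002316-0.000463i
  [+3]  conj(Y_{6,3})(Ω₁) = +0.149188-0.354462i ; Y_{6,3}(Ω₂) = +0.138104-0.114959i ; Δ = -0.020145-0.066103i
  [+4]  conj(Y_{6,4})(Ω₁) = -0.359638+0.204020i ; Y_{6,4}(Ω₂) = +0.311931+0.038121i ; Δ = -0.119960+0.049930i
  [+5]  conj(Y_{6,5})(Ω₁) = +0.224764+0.031759i ; Y_{6,5}(Ω₂) = -0.093421-0.127221i ; Δ = -0.016957-0.031562i
  [+6]  conj(Y_{6,6})(Ω₁) = -0.047780-0.048879i ; Y_{6,6}(Ω₂) = +0.085204-0.461906i ; Δ = -0.026649+0.017905i
Accumulated sum -0.323180+0.000000i; after 4π/(2l+1) scaling, -0.312400+0.000000i ⇒ P_6 = -0.312400

-0.312400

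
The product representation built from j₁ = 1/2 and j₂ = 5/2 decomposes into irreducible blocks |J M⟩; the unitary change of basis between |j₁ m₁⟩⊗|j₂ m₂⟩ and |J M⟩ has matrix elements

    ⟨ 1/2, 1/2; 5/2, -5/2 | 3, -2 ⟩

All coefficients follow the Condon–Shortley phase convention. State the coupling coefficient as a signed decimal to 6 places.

+√(1/6) = +0.408248

j₁+j₂−J=0  J+j₁−j₂=1  J−j₁+j₂=5  j₁+j₂+J+1=7
(j₁±m₁, j₂±m₂, J±M) = (1,0,0,5,1,5)
P² = 2400
sum k=0..0:
  [0] +1/120 = 1/120
S = 1/120
C² = P²·S² = 1/6 ; C = +0.408248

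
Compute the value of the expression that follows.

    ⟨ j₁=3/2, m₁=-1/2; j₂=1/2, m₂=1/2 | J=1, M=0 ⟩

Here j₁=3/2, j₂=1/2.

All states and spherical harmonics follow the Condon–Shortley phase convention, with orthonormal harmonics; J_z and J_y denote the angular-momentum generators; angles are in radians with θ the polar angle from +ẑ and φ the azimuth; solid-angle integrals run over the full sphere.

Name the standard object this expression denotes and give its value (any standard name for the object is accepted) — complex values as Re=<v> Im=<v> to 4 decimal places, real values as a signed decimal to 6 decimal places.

This is a Clebsch–Gordan (vector-coupling) coefficient.
√[3·1!2!0!/4! · 1!2!1!0!1!1!] = √(1/2)
  +(−1)^1/∏(1,0,1,0,1,0)! = -1  (running -1)
⟨..|..⟩ = √(1/2)·(-1) = -0.707107

Clebsch–Gordan coefficient, −√(1/2) ≈ -0.707107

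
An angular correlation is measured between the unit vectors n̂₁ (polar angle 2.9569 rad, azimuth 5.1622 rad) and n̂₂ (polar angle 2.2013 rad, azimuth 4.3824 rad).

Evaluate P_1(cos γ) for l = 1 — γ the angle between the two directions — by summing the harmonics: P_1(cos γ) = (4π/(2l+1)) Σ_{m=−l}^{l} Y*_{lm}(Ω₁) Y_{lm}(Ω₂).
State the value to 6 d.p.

Summing Y*_{l m}(θ₁,φ₁)·Y_{l m}(θ₂,φ₂) over m ∈ [−1, 1]; prefactor 4π/(2·1+1) = 4.188790:
  [-1]  conj(Y_{1,-1})(Ω₁) = (0.027587, -0.057137) ; Y_{1,-1}(Ω₂) = (-0.090427, 0.264009) ; Δ = (0.012590, 0.012450)
  [+0]  conj(Y_{1,0})(Ω₁) = (-0.480293, -0.000000) ; Y_{1,0}(Ω₂) = (-0.288056, 0.000000) ; Δ = (0.138351, 0.000000)
  [+1]  conj(Y_{1,1})(Ω₁) = (-0.027587, -0.057137) ; Y_{1,1}(Ω₂) = (0.090427, 0.264009) ; Δ = (0.012590, -0.012450)
Accumulated sum (0.163532, 0.000000); after 4π/(2l+1) scaling, (0.684999, 0.000000) ⇒ P_1 = 0.684999

0.684999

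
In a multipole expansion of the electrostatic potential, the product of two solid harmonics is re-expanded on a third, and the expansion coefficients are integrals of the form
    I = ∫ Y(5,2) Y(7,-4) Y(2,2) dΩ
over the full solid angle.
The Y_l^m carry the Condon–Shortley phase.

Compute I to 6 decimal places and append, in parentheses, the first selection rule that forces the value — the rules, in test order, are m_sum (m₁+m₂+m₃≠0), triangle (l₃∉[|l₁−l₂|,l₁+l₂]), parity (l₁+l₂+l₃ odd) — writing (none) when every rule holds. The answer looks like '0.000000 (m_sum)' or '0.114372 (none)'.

m-sum 0 ✓  L=14 even ✓  2≤2≤12 ✓
Π(2lᵢ+1) = 11×15×5 = 825
triangle coeff Δ(5,7,2) = 1/15015
Σ_t [5,5]: t=5:−1/57600 = -1/57600
(3j)²=21/715 [(5 7 2; 0 0 0)], sign=-1
Σ_t [3,3]: t=3:−1/725760 = -1/725760
(3j)²=2/91 [(5 7 2; 2 -4 2)], sign=-1
⇒ 4πI² = 90/169
I = (+1)√(90/169/(4π)) = 0.20586047
No selection rule forces the value: the integral is nonzero (none).

0.205860 (none)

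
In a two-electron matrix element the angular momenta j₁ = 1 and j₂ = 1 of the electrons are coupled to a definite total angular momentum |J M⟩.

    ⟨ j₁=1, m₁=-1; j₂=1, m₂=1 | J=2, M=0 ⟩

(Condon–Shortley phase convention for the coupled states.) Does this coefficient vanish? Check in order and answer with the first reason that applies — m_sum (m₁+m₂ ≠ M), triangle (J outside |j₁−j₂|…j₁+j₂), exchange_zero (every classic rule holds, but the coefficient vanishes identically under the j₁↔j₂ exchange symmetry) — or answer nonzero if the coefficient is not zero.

nonzero

m-sum: m₁+m₂ = -1+1 = 0, M = 0  ✓
triangle: |j₁−j₂| = 0 ≤ J = 2 ≤ j₁+j₂ = 2  ✓
exchange: j₁≠j₂ or m₁≠m₂ — the exchange symmetry imposes no constraint here
value check: CG = +√(1/6) = +0.408248 ≠ 0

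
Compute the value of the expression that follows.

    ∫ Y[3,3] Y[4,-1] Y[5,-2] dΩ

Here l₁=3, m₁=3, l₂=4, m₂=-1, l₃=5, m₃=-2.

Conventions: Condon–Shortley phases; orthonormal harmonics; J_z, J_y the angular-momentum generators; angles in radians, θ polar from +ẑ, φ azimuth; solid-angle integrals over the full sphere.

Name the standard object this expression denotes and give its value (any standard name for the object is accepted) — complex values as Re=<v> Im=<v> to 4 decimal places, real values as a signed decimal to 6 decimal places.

Gaunt coefficient, -0.179179

This is a Gaunt coefficient — the integral of a triple product of spherical harmonics over the sphere.
Rules hold: Σm=0, L=12 even, 1≤5≤7.
N = 7·9·11 = 693
Δ = 2!·4!·6!/13! = 1/180180
Racah Σ t=0..2: t=0:+1/576 t=1:−1/144 t=2:+1/576 = -1/288
⇒ 3j(3 4 5; 0 0 0)² = 20/1001, sgn +1
Racah Σ t=0..0: t=0:+1/1728 = 1/1728
⇒ 3j(3 4 5; 3 -1 -2)² = 25/858, sgn -1
4πI² = N·(3j₀)²·(3jₘ)² = 750/1859
I = -1·√(0.403443/4π) = -0.17917854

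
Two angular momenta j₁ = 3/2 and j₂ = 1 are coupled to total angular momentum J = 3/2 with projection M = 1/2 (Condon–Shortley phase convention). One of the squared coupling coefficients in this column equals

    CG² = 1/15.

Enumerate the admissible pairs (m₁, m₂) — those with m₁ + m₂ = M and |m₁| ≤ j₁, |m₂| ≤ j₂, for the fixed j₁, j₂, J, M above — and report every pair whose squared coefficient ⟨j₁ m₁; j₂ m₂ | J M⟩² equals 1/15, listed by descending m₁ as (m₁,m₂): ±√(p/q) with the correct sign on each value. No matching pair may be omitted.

Admissible pairs with m₁+m₂ = M = 1/2: (-1/2,1), (1/2,0), (3/2,-1)
  (m₁,m₂)=(3/2,-1): CG² = 2/5, CG = +√(2/5)
  (m₁,m₂)=(1/2,0): CG² = 1/15, CG = +√(1/15)   ← matches the target
  (m₁,m₂)=(-1/2,1): CG² = 8/15, CG = −√(8/15)
Pairs with CG² = 1/15: (1/2,0): +√(1/15)

(1/2,0): +√(1/15)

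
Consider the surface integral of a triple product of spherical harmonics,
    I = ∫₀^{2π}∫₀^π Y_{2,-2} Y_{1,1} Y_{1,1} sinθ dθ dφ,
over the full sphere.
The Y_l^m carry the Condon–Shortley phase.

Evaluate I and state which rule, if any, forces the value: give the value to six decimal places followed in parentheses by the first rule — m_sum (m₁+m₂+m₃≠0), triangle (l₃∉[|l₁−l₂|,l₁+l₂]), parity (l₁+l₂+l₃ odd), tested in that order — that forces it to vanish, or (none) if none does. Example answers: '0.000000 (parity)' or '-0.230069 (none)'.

0.309019 (none)

Rules hold: Σm=0, L=4 even, 1≤1≤3.
N = 5·3·3 = 45
Δ = 2!·2!·0!/5! = 1/30
Racah Σ t=1..1: t=1:−1/1 = -1/1
⇒ 3j(2 1 1; 0 0 0)² = 2/15, sgn +1
Racah Σ t=2..2: t=2:+1/4 = 1/4
⇒ 3j(2 1 1; -2 1 1)² = 1/5, sgn +1
4πI² = N·(3j₀)²·(3jₘ)² = 6/5
I = +1·√(1.2/4π) = 0.30901936
No selection rule forces the value: the integral is nonzero (none).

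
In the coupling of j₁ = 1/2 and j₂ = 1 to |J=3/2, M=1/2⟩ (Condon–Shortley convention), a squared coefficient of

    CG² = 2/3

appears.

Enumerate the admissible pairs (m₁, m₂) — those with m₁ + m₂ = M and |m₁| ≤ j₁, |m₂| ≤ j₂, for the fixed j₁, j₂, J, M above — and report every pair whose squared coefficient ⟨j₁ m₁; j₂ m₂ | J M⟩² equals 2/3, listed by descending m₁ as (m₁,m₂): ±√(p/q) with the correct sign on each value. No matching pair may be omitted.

(1/2,0): +√(2/3)

Admissible pairs with m₁+m₂ = M = 1/2: (-1/2,1), (1/2,0)
  (m₁,m₂)=(1/2,0): CG² = 2/3, CG = +√(2/3)   ← matches the target
  (m₁,m₂)=(-1/2,1): CG² = 1/3, CG = +√(1/3)
Pairs with CG² = 2/3: (1/2,0): +√(2/3)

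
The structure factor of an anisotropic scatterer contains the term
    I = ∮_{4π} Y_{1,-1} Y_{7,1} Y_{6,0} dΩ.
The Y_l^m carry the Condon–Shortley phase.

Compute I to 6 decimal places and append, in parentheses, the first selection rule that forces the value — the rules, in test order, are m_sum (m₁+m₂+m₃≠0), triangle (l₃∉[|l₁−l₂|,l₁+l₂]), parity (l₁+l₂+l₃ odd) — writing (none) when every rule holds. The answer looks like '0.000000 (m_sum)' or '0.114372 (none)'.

-0.185147 (none)

Checks pass: Σm=0; 14 even; l₃=6∈[6,8].
(2·1+1)(2·7+1)(2·6+1) = 585
Δ: 2! 0! 12! / 15! → 1/1365
sum: t=1:−1/518400 = -1/518400
3j²(1 7 6; 0 0 0) = Δ·Π!·Σ² = 7/195  (sign -1)
sum: t=2:+1/1036800 = 1/1036800
3j²(1 7 6; -1 1 0) = Δ·Π!·Σ² = 4/195  (sign +1)
combine: 4πI² = 585·7/195·4/195 = 28/65
take √, sign -1: I = -0.18514731
No selection rule forces the value: the integral is nonzero (none).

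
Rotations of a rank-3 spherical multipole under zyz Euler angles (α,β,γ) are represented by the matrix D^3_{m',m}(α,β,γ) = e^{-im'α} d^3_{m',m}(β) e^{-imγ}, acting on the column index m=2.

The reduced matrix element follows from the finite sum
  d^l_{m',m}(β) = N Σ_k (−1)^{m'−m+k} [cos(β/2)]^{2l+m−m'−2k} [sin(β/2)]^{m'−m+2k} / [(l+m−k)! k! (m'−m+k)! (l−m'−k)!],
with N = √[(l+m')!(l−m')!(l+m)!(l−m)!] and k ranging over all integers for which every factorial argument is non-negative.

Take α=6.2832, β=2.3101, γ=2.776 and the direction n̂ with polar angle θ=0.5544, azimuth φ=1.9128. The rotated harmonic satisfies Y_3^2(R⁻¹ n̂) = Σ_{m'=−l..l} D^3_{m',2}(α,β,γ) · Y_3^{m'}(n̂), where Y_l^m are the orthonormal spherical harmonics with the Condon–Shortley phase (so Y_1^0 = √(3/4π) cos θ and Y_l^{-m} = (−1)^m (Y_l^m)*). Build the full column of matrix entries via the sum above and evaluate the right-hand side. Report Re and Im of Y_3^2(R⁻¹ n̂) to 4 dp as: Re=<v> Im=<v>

Re=-0.2497 Im=0.2638

Need the full column D^3_{m',2} for m'=−3..3 at α=6.2832, β=2.3101, γ=2.7760.
cos(β/2)=0.403873, sin(β/2)=0.914815
d^3_{-3,2}: single k=5 term ⇒ +0.633851;  D = +0.471809+0.423276i
d^3_{-2,2}: k∈[4..5] ⇒ +0.571206 -0.586138 = -0.014933;  D = -0.011115-0.009972i
d^3_{-1,2}: k∈[3..4] ⇒ +0.318980 -0.818298 = -0.499317;  D = -0.371679-0.333426i
d^3_{0,2}: k∈[2..3] ⇒ +0.121957 -0.625725 = -0.503768;  D = -0.374996-0.336392i
d^3_{1,2}: k∈[1..2] ⇒ +0.031085 -0.318980 = -0.287895;  D = -0.214307-0.192239i
d^3_{2,2}: k∈[0..1] ⇒ +0.004340 -0.111331 = -0.106991;  D = -0.079644-0.071441i
d^3_{3,2}: single k=0 term ⇒ -0.024079;  D = -0.017924-0.016078i
Y_3^{m'}(θ=0.5544,φ=1.9128) and Σ D·Y over m':
  (+0.4718+0.4233i)·(+0.0521+0.0315i)  (-0.0111-0.0100i)·(-0.1866+0.1522i)  (-0.3717-0.3334i)·(-0.1492-0.4190i)  (-0.3750-0.3364i)·(+0.1949+0.0000i)  (-0.2143-0.1922i)·(+0.1492-0.4190i)  (-0.0796-0.0714i)·(-0.1866-0.1522i)  (-0.0179-0.0161i)·(-0.0521+0.0315i)
Y_3^2(R⁻¹ n̂) = -0.249651+0.263846i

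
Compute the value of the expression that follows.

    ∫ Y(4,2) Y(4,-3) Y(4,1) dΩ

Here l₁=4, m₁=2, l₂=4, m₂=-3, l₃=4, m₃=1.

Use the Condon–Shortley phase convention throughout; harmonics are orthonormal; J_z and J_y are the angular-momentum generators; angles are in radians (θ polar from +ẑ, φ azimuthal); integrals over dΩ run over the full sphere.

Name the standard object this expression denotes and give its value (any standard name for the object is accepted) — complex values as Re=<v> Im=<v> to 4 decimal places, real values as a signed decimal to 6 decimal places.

Gaunt coefficient, -0.063661

This is a Gaunt coefficient — the integral of a triple product of spherical harmonics over the sphere.
Rules hold: Σm=0, L=12 even, 0≤4≤8.
N = 9·9·9 = 729
Δ = 4!·4!·4!/13! = 1/450450
Racah Σ t=0..4: t=0:+1/13824 t=1:−1/216 t=2:+1/64 t=3:−1/216 t=4:+1/13824 = 5/768
⇒ 3j(4 4 4; 0 0 0)² = 18/1001, sgn +1
Racah Σ t=0..1: t=0:+1/576 t=1:−1/864 = 1/1728
⇒ 3j(4 4 4; 2 -3 1)² = 5/1287, sgn -1
4πI² = N·(3j₀)²·(3jₘ)² = 7290/143143
I = -1·√(0.0509281/4π) = -0.06366105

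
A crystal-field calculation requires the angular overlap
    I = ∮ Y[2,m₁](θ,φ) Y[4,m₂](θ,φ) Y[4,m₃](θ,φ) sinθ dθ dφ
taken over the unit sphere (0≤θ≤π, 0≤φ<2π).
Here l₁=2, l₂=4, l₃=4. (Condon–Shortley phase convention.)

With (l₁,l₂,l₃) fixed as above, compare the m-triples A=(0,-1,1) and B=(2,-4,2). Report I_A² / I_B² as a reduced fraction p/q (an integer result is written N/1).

Same 2,4,4: normalisation and zero-m 3j drop out of the ratio.
A: Δ: 2! 2! 6! / 11! → 1/13860; sum: t=0:+1/144 t=1:−1/48 t=2:+1/480 = -17/1440; 3j²(2 4 4; 0 -1 1) = Δ·Π!·Σ² = 289/13860  (sign +1)
B: Δ: 2! 2! 6! / 11! → 1/13860; sum: t=0:+1/2880 = 1/2880; 3j²(2 4 4; 2 -4 2) = Δ·Π!·Σ² = 2/165  (sign +1)
I_A²/I_B² = (289/13860)/(2/165) = 289/168

289/168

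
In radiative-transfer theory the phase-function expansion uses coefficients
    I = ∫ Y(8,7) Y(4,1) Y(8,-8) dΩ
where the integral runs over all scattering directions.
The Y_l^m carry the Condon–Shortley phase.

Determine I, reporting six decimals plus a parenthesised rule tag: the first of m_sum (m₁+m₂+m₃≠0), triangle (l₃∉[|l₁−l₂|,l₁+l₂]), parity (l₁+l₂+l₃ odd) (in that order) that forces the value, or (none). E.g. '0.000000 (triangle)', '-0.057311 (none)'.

-0.199195 (none)

Rules hold: Σm=0, L=20 even, 4≤8≤12.
N = 17·9·17 = 2601
Δ = 4!·12!·4!/21! = 1/185175900
Racah Σ t=0..4: t=0:+1/557383680 t=1:−1/21772800 t=2:+1/8294400 t=3:−1/21772800 t=4:+1/557383680 = 1/30965760
⇒ 3j(8 4 8; 0 0 0)² = 36/4199, sgn +1
Racah Σ t=1..1: t=1:−1/68976230400 = -1/68976230400
⇒ 3j(8 4 8; 7 1 -8)² = 65/2907, sgn -1
4πI² = N·(3j₀)²·(3jₘ)² = 180/361
I = -1·√(0.498615/4π) = -0.19919467
No selection rule forces the value: the integral is nonzero (none).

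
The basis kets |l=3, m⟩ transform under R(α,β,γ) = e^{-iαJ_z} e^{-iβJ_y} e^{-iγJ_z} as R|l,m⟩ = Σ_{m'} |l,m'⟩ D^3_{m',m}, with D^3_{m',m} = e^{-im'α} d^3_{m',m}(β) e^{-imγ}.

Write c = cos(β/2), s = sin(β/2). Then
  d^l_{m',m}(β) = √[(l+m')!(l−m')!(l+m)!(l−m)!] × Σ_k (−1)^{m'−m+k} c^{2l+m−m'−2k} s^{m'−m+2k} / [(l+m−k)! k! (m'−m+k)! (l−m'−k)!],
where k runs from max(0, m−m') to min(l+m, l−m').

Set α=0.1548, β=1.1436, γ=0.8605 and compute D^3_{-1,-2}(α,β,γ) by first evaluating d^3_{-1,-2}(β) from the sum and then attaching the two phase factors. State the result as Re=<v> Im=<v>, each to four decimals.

Re=0.0371 Im=-0.1179

Split into d^3_{-1,-2}(β=1.1436) × two z-phases.
Half-angle: c=0.840928, s=0.541147. N=√(2·24·1·120)=75.894664
k: max(0,(-2)−(-1))=0 … min(3+(-2),3−(-1))=1
  k=0: (−1)^1·75.8947/(24)·0.8409^5·0.5411^1 = -0.719631
  k=1: (−1)^2·75.8947/(12)·0.8409^3·0.5411^3 = +0.596007
d^3_{-1,-2}(1.1436) = -0.719631 +0.596007 = -0.123623
Phases: e^{-i·(-1)·0.1548}=+0.988042+0.154182i, e^{-i·(-2)·0.8605}=-0.149640+0.988741i ⇒ D=+0.037124-0.117918i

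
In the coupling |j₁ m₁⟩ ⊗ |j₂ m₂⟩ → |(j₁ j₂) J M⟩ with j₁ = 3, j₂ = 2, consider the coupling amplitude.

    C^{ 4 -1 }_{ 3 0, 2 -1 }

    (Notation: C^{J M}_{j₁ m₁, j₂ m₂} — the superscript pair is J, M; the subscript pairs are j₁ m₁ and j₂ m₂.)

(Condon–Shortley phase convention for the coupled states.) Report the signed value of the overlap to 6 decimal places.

+0.462910

√[9·1!5!3!/10! · 3!3!1!3!3!5!] = √(1944/7)
  +(−1)^0/∏(0,1,3,1,2,2)! = 1/24  (running 1/24)
  +(−1)^1/∏(1,0,2,0,3,3)! = -1/72  (running 1/36)
⟨..|..⟩ = √(1944/7)·(1/36) = +0.462910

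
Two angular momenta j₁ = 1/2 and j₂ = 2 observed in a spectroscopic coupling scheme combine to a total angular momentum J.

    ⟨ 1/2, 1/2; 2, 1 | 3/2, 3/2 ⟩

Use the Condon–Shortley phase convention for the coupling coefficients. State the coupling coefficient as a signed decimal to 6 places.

triangle: 1!·0!·3!/5! = 6/120
(j±m)!: 1!·0!·3!·1!·3!·0! = 36
prefactor² = (2J+1)·Δ·N² = 36/5
  k=0: +1/(0!·1!·0!·3!·0!·0!) = 1/6
Σ = 1/6  ⇒  CG² = 36/5·(1/6)² = 1/5
CG = +√(1/5) = +0.447214

+0.447214  (= +√(1/5))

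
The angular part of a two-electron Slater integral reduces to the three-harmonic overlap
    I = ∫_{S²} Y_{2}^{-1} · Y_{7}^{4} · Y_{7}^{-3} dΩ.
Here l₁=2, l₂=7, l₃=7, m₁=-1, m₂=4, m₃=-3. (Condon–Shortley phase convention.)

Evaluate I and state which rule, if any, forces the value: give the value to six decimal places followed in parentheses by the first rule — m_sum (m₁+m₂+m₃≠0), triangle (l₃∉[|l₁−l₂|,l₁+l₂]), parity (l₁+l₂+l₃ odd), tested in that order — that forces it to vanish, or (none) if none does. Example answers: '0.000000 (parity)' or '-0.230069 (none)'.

0.162315 (none)

Checks pass: Σm=0; 16 even; l₃=7∈[5,9].
(2·2+1)(2·7+1)(2·7+1) = 1125
Δ: 2! 2! 12! / 17! → 1/185640
sum: t=0:+1/2419200 t=1:−1/518400 t=2:+1/2419200 = -1/907200
3j²(2 7 7; 0 0 0) = Δ·Π!·Σ² = 56/3315  (sign +1)
sum: t=1:−1/14515200 t=2:+1/4354560 = 1/6220800
3j²(2 7 7; -1 4 -3) = Δ·Π!·Σ² = 77/4420  (sign +1)
combine: 4πI² = 1125·56/3315·77/4420 = 16170/48841
take √, sign +1: I = 0.16231468
No selection rule forces the value: the integral is nonzero (none).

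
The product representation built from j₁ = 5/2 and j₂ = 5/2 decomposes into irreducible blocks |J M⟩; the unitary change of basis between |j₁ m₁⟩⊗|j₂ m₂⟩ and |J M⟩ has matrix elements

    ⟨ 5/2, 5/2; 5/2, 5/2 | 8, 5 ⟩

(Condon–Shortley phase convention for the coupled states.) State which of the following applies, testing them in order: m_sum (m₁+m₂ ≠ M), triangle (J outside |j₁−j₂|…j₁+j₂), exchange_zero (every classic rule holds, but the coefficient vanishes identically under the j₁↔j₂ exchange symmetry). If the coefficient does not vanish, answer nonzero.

triangle

m-sum: m₁+m₂ = 5/2+5/2 = 5, M = 5  ✓
triangle: need |j₁−j₂| ≤ J ≤ j₁+j₂, i.e. J ∈ [0, 5]; J = 8 is outside ✗ ⇒ coefficient is 0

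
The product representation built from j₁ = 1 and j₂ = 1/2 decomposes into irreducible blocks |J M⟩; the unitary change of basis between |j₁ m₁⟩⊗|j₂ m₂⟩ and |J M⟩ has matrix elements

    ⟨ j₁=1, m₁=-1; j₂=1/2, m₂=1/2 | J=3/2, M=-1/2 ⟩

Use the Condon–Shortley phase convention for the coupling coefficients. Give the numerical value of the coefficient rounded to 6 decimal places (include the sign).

+0.577350  (= +√(1/3))

j₁+j₂−J=0  J+j₁−j₂=2  J−j₁+j₂=1  j₁+j₂+J+1=4
(j₁±m₁, j₂±m₂, J±M) = (0,2,1,0,1,2)
P² = 4/3
sum k=0..0:
  [0] +1/2 = 1/2
S = 1/2
C² = P²·S² = 1/3 ; C = +0.577350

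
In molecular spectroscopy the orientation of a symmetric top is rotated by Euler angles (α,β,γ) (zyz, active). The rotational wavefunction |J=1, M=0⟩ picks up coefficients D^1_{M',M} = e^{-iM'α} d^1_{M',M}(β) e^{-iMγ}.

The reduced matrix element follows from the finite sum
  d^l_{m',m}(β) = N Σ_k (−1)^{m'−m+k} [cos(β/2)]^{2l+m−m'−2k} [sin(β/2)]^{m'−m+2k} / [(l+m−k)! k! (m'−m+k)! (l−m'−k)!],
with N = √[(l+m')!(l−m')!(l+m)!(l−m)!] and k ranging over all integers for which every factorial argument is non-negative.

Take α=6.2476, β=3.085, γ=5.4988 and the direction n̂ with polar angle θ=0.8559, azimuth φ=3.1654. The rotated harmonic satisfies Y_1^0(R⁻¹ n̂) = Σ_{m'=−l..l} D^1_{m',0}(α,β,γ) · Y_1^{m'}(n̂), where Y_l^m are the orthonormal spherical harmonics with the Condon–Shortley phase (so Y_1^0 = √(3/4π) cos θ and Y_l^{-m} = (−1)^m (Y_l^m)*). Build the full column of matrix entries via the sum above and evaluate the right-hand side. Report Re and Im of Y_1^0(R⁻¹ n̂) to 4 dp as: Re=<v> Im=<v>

Re=-0.3406 Im=0.0000

Need the full column D^1_{m',0} for m'=−1..1 at α=6.2476, β=3.0850, γ=5.4988.
cos(β/2)=0.028293, sin(β/2)=0.999600
d^1_{-1,0}: single k=1 term ⇒ +0.039996;  D = +0.039970-0.001423i
d^1_{0,0}: k∈[0..1] ⇒ +0.000800 -0.999200 = -0.998399;  D = -0.998399+0.000000i
d^1_{1,0}: single k=0 term ⇒ -0.039996;  D = -0.039970-0.001423i
Y_1^{m'}(θ=0.8559,φ=3.1654) and Σ D·Y over m':
  (+0.0400-0.0014i)·(-0.2608+0.0062i)  (-0.9984+0.0000i)·(+0.3203+0.0000i)  (-0.0400-0.0014i)·(+0.2608+0.0062i)
Y_1^0(R⁻¹ n̂) = -0.340619+0.000000i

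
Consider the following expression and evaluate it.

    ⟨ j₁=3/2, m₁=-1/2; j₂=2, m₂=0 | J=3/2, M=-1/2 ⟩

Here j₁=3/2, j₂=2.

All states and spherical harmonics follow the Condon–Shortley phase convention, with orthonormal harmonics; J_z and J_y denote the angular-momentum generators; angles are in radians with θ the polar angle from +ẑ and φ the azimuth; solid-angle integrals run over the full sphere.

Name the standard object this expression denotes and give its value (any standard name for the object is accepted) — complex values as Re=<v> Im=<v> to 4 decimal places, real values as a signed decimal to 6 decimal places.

This is a Clebsch–Gordan (vector-coupling) coefficient.
triangle: 2!·1!·2!/6! = 4/720
(j±m)!: 1!·2!·2!·2!·1!·2! = 16
prefactor² = (2J+1)·Δ·N² = 16/45
  k=1: −1/(1!·1!·1!·1!·0!·1!) = -1
  k=2: +1/(2!·0!·0!·0!·1!·2!) = 1/4
Σ = -3/4  ⇒  CG² = 16/45·(-3/4)² = 1/5
CG = −√(1/5) = -0.447214

Clebsch–Gordan coefficient, −√(1/5) ≈ -0.447214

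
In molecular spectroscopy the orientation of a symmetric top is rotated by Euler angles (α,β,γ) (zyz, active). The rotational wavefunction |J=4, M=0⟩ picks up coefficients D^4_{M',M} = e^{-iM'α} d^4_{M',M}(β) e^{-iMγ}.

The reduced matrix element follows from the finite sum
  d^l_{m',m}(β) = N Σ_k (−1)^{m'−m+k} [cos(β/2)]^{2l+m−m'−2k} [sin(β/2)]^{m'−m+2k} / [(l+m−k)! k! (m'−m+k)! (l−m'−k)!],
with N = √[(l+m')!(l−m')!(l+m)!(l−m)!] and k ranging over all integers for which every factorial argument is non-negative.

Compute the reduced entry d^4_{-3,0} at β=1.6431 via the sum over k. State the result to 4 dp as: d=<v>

d=-0.1060

d^4_{-3,0}(β=1.6431) via the finite sum:
c=cos(1.643100/2)=0.681087, s=sin(1.643100/2)=0.732202; N=√[1·5040·24·24]=1703.830978
The bounds max(0,m−m')=3 and min(l+m,l−m')=4 give 2 terms
  k=3: (−1)^0·1703.8310/(144)·0.6811^5·0.7322^3 = +0.680724
  k=4: (−1)^1·1703.8310/(144)·0.6811^3·0.7322^5 = -0.786734
d^4_{-3,0}(1.6431) = +0.680724 -0.786734 = -0.106010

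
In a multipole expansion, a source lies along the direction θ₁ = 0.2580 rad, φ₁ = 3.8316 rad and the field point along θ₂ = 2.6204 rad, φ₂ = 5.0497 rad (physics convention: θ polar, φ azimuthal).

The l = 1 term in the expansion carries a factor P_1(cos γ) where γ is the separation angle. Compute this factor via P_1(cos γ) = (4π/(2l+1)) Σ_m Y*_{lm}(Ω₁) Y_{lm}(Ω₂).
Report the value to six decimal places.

-0.794639

Addition theorem: P_1(cos γ) = (4π/3) Σ_m Y*_{lm}(Ω₁) Y_{lm}(Ω₂), m = −1…1:
  term(m=-1) = 0.00524 - 0.01423j   from Y*(Ω₁)=-0.06799 - 0.05611j, Y(Ω₂)=0.05693 + 0.16233j
  term(m=+0) = -0.20018 + 0.00000j   from Y*(Ω₁)=0.47243 + 0.00000j, Y(Ω₂)=-0.42373 + 0.00000j
  term(m=+1) = 0.00524 + 0.01423j   from Y*(Ω₁)=0.06799 - 0.05611j, Y(Ω₂)=-0.05693 + 0.16233j
Total Σ_m = -0.18971 + 0.00000j. Multiply by 4.188790: -0.79464 + 0.00000j. P_1(cos γ) = -0.794639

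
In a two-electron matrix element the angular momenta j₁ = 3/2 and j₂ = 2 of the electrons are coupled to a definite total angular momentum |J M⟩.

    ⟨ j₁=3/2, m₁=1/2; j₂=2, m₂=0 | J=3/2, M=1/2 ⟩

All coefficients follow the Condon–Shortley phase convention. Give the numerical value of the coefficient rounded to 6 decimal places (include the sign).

√[4·2!1!2!/6! · 2!1!2!2!2!1!] = √(16/45)
  +(−1)^0/∏(0,2,1,2,0,0)! = 1/4  (running 1/4)
  +(−1)^1/∏(1,1,0,1,1,1)! = -1  (running -3/4)
⟨..|..⟩ = √(16/45)·(-3/4) = -0.447214

−√(1/5) ≈ -0.447214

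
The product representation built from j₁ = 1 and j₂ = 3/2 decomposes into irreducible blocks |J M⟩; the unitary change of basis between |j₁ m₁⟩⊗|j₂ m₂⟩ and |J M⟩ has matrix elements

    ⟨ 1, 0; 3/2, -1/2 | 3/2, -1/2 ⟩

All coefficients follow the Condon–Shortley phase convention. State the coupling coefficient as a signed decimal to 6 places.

j₁+j₂−J=1  J+j₁−j₂=1  J−j₁+j₂=2  j₁+j₂+J+1=5
(j₁±m₁, j₂±m₂, J±M) = (1,1,1,2,1,2)
P² = 4/15
sum k=0..1:
  [0] +1/1 = 1
  [1] −1/2 = -1/2
S = 1/2
C² = P²·S² = 1/15 ; C = +0.258199

+0.258199  (= +√(1/15))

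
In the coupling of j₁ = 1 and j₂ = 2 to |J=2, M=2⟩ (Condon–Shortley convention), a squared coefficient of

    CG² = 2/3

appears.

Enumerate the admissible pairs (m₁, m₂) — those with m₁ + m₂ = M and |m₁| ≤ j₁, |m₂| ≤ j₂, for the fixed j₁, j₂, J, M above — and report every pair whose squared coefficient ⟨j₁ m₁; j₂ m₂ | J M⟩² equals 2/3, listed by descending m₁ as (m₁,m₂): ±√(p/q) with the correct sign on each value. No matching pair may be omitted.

(0,2): −√(2/3)

Admissible pairs with m₁+m₂ = M = 2: (0,2), (1,1)
  (m₁,m₂)=(1,1): CG² = 1/3, CG = +√(1/3)
  (m₁,m₂)=(0,2): CG² = 2/3, CG = −√(2/3)   ← matches the target
Pairs with CG² = 2/3: (0,2): −√(2/3)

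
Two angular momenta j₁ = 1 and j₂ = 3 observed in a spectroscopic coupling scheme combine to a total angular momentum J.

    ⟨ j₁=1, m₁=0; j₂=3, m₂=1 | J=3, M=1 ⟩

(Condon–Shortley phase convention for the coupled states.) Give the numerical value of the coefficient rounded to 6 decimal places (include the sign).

triangle: 1!·1!·5!/8! = 120/40320
(j±m)!: 1!·1!·4!·2!·4!·2! = 2304
prefactor² = (2J+1)·Δ·N² = 48
  k=0: +1/(0!·1!·1!·4!·0!·1!) = 1/24
  k=1: −1/(1!·0!·0!·3!·1!·2!) = -1/12
Σ = -1/24  ⇒  CG² = 48·(-1/24)² = 1/12
CG = −√(1/12) = -0.288675

-0.288675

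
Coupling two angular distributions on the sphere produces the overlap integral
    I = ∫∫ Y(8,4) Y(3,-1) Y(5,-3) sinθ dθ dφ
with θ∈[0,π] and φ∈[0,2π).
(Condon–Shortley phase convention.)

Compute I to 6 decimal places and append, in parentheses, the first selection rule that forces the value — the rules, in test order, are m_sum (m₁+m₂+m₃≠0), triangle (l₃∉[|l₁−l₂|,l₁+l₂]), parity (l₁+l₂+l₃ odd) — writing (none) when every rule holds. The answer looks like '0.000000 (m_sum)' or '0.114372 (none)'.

0.228801 (none)

m-sum 0 ✓  L=16 even ✓  5≤5≤11 ✓
Π(2lᵢ+1) = 17×7×11 = 1309
triangle coeff Δ(8,3,5) = 1/136136
Σ_t [3,3]: t=3:−1/518400 = -1/518400
(3j)²=56/2431 [(8 3 5; 0 0 0)], sign=+1
Σ_t [2,2]: t=2:+1/3870720 = 1/3870720
(3j)²=135/6188 [(8 3 5; 4 -1 -3)], sign=+1
⇒ 4πI² = 1890/2873
I = (+1)√(1890/2873/(4π)) = 0.22880113
No selection rule forces the value: the integral is nonzero (none).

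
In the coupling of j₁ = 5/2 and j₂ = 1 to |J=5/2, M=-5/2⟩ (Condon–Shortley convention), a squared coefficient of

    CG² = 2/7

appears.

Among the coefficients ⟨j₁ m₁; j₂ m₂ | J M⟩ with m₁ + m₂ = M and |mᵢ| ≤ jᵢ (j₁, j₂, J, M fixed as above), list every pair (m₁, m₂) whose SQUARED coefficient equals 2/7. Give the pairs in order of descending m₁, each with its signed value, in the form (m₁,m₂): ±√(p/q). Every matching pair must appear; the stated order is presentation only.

(-3/2,-1): +√(2/7)

Admissible pairs with m₁+m₂ = M = -5/2: (-5/2,0), (-3/2,-1)
  (m₁,m₂)=(-3/2,-1): CG² = 2/7, CG = +√(2/7)   ← matches the target
  (m₁,m₂)=(-5/2,0): CG² = 5/7, CG = −√(5/7)
Pairs with CG² = 2/7: (-3/2,-1): +√(2/7)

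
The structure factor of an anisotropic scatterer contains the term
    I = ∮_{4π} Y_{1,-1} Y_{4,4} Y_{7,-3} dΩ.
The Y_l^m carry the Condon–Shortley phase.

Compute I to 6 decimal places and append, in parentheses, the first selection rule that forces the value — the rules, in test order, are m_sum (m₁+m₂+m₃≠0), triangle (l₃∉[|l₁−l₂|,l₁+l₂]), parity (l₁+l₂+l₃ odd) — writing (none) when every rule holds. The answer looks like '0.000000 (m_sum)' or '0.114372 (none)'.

0.000000 (triangle)

triangle: need 3≤l₃≤5, have 7; I=0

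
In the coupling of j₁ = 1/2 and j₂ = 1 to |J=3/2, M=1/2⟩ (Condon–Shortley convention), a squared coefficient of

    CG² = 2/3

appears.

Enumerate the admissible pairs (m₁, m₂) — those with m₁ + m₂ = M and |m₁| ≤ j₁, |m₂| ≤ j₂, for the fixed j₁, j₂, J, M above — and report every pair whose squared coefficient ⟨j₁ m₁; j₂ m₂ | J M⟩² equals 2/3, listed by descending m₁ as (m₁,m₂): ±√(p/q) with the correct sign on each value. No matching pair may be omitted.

(1/2,0): +√(2/3)

Admissible pairs with m₁+m₂ = M = 1/2: (-1/2,1), (1/2,0)
  (m₁,m₂)=(1/2,0): CG² = 2/3, CG = +√(2/3)   ← matches the target
  (m₁,m₂)=(-1/2,1): CG² = 1/3, CG = +√(1/3)
Pairs with CG² = 2/3: (1/2,0): +√(2/3)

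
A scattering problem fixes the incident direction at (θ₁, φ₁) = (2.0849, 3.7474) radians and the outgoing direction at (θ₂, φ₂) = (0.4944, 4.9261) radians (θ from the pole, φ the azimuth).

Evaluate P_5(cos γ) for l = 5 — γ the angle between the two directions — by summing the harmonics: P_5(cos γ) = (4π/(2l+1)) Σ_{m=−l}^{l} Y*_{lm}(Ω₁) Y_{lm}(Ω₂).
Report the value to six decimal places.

-0.346036

Addition theorem: P_5(cos γ) = (4π/11) Σ_m Y*_{lm}(Ω₁) Y_{lm}(Ω₂), m = −5…5:
  m=-5: Y*=+0.230840-0.026093i  Y=+0.009786+0.005374i  product +0.002399+0.000985i
  m=-4: Y*=+0.312363-0.273060i  Y=+0.042987-0.049414i  product -0.000066-0.027173i
  m=-3: Y*=+0.065591-0.260540i  Y=-0.132050-0.176938i  product -0.054761+0.022799i
  m=-2: Y*=+0.060976+0.162400i  Y=-0.404876+0.184423i  product -0.054638-0.054506i
  m=-1: Y*=+0.265353+0.183809i  Y=+0.088969+0.409949i  product -0.051744+0.125134i
  m=+0: Y*=-0.101020-0.000000i  Y=-0.145655+0.000000i  product +0.014714+0.000000i
  m=+1: Y*=-0.265353+0.183809i  Y=-0.088969+0.409949i  product -0.051744-0.125134i
  m=+2: Y*=+0.060976-0.162400i  Y=-0.404876-0.184423i  product -0.054638+0.054506i
  m=+3: Y*=-0.065591-0.260540i  Y=+0.132050-0.176938i  product -0.054761-0.022799i
  m=+4: Y*=+0.312363+0.273060i  Y=+0.042987+0.049414i  product -0.000066+0.027173i
  m=+5: Y*=-0.230840-0.026093i  Y=-0.009786+0.005374i  product +0.002399-0.000985i
Accumulated sum -0.302904+0.000000i; after 4π/(2l+1) scaling, -0.346036+0.000000i ⇒ P_5 = -0.346036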